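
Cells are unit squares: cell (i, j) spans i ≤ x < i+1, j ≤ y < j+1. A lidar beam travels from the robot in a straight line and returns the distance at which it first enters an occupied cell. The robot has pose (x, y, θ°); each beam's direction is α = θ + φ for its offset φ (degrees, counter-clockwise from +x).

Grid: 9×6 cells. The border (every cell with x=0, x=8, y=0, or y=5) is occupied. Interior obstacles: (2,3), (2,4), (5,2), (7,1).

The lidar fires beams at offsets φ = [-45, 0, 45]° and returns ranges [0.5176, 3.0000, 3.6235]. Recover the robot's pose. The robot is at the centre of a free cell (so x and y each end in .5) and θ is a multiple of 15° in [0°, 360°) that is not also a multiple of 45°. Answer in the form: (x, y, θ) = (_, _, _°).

(x, y, θ) = (6.5, 1.5, 60°)

The pose lattice has 24·16 = 384 candidates. Test each by forward raycasting.
  (6.5, 4.5, 150°): beam 2 = 1.0000 ≠ 3.0000 ✗
  (1.5, 1.5, 75°): beam 1 = 7.0000 ≠ 0.5176 ✗
  (4.5, 3.5, 300°): beam 1 = 2.5882 ≠ 0.5176 ✗
  (1.5, 1.5, 255°): beam 1 = 0.5774 ≠ 0.5176 ✗
  (7.5, 3.5, 210°): beam 1 = 4.6587 ≠ 0.5176 ✗
  …
  (6.5, 1.5, 60°): r_1=0.5176, r_2=3.0000, r_3=3.6235 — all match ✓
No second candidate reproduces the full scan.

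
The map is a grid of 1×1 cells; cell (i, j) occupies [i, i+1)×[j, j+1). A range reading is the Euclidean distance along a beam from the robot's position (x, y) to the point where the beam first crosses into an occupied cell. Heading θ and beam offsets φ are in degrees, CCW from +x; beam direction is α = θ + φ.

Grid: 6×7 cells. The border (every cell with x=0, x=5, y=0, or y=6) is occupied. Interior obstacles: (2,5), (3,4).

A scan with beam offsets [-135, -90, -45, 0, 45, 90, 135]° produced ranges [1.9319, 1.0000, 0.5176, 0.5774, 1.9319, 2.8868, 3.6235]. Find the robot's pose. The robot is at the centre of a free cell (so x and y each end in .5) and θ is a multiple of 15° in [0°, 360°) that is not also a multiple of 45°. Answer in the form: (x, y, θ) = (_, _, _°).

Candidates: 18 free-cell centres × 16 headings = 288 poses. Raycast each; keep the one whose scan matches to 4 dp.
  (2.5, 3.5, 210°): beam 1 = 1.5529 ≠ 1.9319 ✗
  (1.5, 4.5, 15°): beam 1 = 1.0000 ≠ 1.9319 ✗
  (3.5, 1.5, 300°): beam 1 = 2.5882 ≠ 1.9319 ✗
  (4.5, 4.5, 120°): beam 1 = 0.5176 ≠ 1.9319 ✗
  (4.5, 4.5, 165°): beam 1 = 0.5774 ≠ 1.9319 ✗
  …
  (1.5, 3.5, 210°): r_1=1.9319, r_2=1.0000, r_3=0.5176, r_4=0.5774, r_5=1.9319, r_6=2.8868, r_7=3.6235 — all match ✓
Unique over the lattice → pose = (1.5, 3.5, 210°).

(x, y, θ) = (1.5, 3.5, 210°)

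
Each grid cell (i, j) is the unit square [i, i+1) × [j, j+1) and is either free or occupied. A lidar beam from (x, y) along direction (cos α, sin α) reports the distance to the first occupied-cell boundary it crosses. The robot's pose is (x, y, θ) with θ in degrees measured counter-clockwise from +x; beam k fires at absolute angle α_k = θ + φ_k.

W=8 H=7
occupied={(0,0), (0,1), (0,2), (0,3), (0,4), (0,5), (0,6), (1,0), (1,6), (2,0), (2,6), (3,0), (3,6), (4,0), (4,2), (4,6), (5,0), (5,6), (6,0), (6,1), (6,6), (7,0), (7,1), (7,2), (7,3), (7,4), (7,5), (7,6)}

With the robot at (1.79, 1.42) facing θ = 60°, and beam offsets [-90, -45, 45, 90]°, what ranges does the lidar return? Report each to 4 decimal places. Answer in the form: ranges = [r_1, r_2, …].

beam 1: φ=-90°, α=330°
  cosα=0.8660 sinα=-0.5000 | (1,1) | tMaxX 0.2425 tMaxY 0.8400 | tΔX 1.1547 tΔY 2.0000
    t=0.2425 [x] (2,1)
    t=0.8400 [y] (2,0) — stop
  → r_1 = 0.8400
beam 2: φ=-45°, α=15°
  cosα=0.9659 sinα=0.2588 | (1,1) | tMaxX 0.2174 tMaxY 2.2409 | tΔX 1.0353 tΔY 3.8637
    t=0.2174 [x] (2,1)
    t=1.2527 [x] (3,1)
    t=2.2409 [y] (3,2)
    t=2.2880 [x] (4,2) — stop
  → r_2 = 2.2880
beam 3: φ=45°, α=105°
  cosα=-0.2588 sinα=0.9659 | (1,1) | tMaxX 3.0523 tMaxY 0.6005 | tΔX 3.8637 tΔY 1.0353
    t=0.6005 [y] (1,2)
    t=1.6357 [y] (1,3)
    t=2.6710 [y] (1,4)
    t=3.0523 [x] (0,4) — stop
  → r_3 = 3.0523
beam 4: φ=90°, α=150°
  cosα=-0.8660 sinα=0.5000 | (1,1) | tMaxX 0.9122 tMaxY 1.1600 | tΔX 1.1547 tΔY 2.0000
    t=0.9122 [x] (0,1) — stop
  → r_4 = 0.9122

ranges = [0.8400, 2.2880, 3.0523, 0.9122]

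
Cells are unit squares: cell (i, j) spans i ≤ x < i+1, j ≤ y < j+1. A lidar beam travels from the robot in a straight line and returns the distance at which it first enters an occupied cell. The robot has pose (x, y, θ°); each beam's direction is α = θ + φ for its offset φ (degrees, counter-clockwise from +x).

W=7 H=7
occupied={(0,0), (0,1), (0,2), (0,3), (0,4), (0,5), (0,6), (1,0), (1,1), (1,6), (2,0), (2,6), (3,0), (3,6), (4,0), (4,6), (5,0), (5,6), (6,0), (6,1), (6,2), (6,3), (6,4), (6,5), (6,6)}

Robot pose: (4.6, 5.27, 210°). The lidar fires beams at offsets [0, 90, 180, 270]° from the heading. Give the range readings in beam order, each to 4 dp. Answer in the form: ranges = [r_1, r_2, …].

beam 1: φ=0°, α=210°
  dir = (cos 210°, sin 210°) = (-0.8660, -0.5000); from cell (4,5)
  next x-line at t=0.6928, next y-line at t=0.5400; Δt_x=1.1547, Δt_y=2.0000
    y: enter (4,4) at t=0.5400
    x: enter (3,4) at t=0.6928
    x: enter (2,4) at t=1.8475
    y: enter (2,3) at t=2.5400
    x: enter (1,3) at t=3.0022
    x: enter (0,3) at t=4.1569 ← occupied
  → r_1 = 4.1569
beam 2: φ=90°, α=300°
  dir = (cos 300°, sin 300°) = (0.5000, -0.8660); from cell (4,5)
  next x-line at t=0.8000, next y-line at t=0.3118; Δt_x=2.0000, Δt_y=1.1547
    y: enter (4,4) at t=0.3118
    x: enter (5,4) at t=0.8000
    y: enter (5,3) at t=1.4665
    y: enter (5,2) at t=2.6212
    x: enter (6,2) at t=2.8000 ← occupied
  → r_2 = 2.8000
beam 3: φ=180°, α=30°
  dir = (cos 30°, sin 30°) = (0.8660, 0.5000); from cell (4,5)
  next x-line at t=0.4619, next y-line at t=1.4600; Δt_x=1.1547, Δt_y=2.0000
    x: enter (5,5) at t=0.4619
    y: enter (5,6) at t=1.4600 ← occupied
  → r_3 = 1.4600
beam 4: φ=270°, α=120°
  dir = (cos 120°, sin 120°) = (-0.5000, 0.8660); from cell (4,5)
  next x-line at t=1.2000, next y-line at t=0.8429; Δt_x=2.0000, Δt_y=1.1547
    y: enter (4,6) at t=0.8429 ← occupied
  → r_4 = 0.8429

ranges = [4.1569, 2.8000, 1.4600, 0.8429]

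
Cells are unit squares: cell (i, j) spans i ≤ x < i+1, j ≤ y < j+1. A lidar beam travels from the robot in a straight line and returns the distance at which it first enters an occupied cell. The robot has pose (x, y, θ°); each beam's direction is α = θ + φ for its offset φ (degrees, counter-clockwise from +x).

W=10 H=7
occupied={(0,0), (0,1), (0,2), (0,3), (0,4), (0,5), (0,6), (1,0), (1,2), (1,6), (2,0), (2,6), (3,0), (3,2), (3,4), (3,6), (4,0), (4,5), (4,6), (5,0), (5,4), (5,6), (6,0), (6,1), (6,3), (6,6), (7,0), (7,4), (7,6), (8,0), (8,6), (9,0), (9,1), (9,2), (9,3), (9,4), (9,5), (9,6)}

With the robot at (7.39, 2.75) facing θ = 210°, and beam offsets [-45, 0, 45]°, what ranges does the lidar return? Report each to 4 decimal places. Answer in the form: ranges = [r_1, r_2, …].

ranges = [0.9659, 1.5000, 1.5068]

beam 1: φ=-45°, α=165°
  dir = (cos 165°, sin 165°) = (-0.9659, 0.2588); from cell (7,2)
  next x-line at t=0.4038, next y-line at t=0.9659; Δt_x=1.0353, Δt_y=3.8637
    x: enter (6,2) at t=0.4038
    y: enter (6,3) at t=0.9659 ← occupied
  → r_1 = 0.9659
beam 2: φ=0°, α=210°
  dir = (cos 210°, sin 210°) = (-0.8660, -0.5000); from cell (7,2)
  next x-line at t=0.4503, next y-line at t=1.5000; Δt_x=1.1547, Δt_y=2.0000
    x: enter (6,2) at t=0.4503
    y: enter (6,1) at t=1.5000 ← occupied
  → r_2 = 1.5000
beam 3: φ=45°, α=255°
  dir = (cos 255°, sin 255°) = (-0.2588, -0.9659); from cell (7,2)
  next x-line at t=1.5068, next y-line at t=0.7765; Δt_x=3.8637, Δt_y=1.0353
    y: enter (7,1) at t=0.7765
    x: enter (6,1) at t=1.5068 ← occupied
  → r_3 = 1.5068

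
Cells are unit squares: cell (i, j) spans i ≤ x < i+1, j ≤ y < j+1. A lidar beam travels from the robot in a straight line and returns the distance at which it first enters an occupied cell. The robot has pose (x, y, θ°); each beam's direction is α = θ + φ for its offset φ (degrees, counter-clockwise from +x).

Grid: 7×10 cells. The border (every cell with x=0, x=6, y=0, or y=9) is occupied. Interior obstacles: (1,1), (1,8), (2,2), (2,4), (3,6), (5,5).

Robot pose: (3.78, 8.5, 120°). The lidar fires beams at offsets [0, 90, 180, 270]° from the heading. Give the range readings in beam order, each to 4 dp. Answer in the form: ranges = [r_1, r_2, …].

ranges = [0.5774, 3.2101, 2.8868, 1.0000]

beam 1: φ=0°, α=120°
  d=(-0.5000,0.8660)  start (3,8)  tX=1.5600 tY=0.5774  stride 1/|dx|=2.0000 1/|dy|=1.1547
    cross y-line → (3,9), t=0.5774 (wall)
  → r_1 = 0.5774
beam 2: φ=90°, α=210°
  d=(-0.8660,-0.5000)  start (3,8)  tX=0.9007 tY=1.0000  stride 1/|dx|=1.1547 1/|dy|=2.0000
    cross x-line → (2,8), t=0.9007
    cross y-line → (2,7), t=1.0000
    cross x-line → (1,7), t=2.0554
    cross y-line → (1,6), t=3.0000
    cross x-line → (0,6), t=3.2101 (wall)
  → r_2 = 3.2101
beam 3: φ=180°, α=300°
  d=(0.5000,-0.8660)  start (3,8)  tX=0.4400 tY=0.5774  stride 1/|dx|=2.0000 1/|dy|=1.1547
    cross x-line → (4,8), t=0.4400
    cross y-line → (4,7), t=0.5774
    cross y-line → (4,6), t=1.7321
    cross x-line → (5,6), t=2.4400
    cross y-line → (5,5), t=2.8868 (wall)
  → r_3 = 2.8868
beam 4: φ=270°, α=30°
  d=(0.8660,0.5000)  start (3,8)  tX=0.2540 tY=1.0000  stride 1/|dx|=1.1547 1/|dy|=2.0000
    cross x-line → (4,8), t=0.2540
    cross y-line → (4,9), t=1.0000 (wall)
  → r_4 = 1.0000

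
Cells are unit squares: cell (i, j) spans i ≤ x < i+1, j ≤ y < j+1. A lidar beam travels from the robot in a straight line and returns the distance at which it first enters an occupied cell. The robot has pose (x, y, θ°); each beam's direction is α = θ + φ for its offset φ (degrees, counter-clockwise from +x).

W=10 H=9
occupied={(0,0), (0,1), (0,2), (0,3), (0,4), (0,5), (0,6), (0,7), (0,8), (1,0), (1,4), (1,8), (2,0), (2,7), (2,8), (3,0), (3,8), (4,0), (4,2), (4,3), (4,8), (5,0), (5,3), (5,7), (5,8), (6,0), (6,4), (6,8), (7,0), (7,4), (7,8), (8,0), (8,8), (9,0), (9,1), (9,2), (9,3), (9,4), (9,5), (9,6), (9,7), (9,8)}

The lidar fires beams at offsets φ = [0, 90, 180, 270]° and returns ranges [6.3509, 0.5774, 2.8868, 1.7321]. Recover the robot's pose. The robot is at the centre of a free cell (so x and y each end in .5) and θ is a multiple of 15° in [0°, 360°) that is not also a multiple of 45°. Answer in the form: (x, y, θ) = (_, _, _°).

Enumerate (i+0.5, j+0.5, θ) over the 48 free cells and 16 admissible headings. For each, cast all 4 beams and compare to the given ranges.
  (7.5, 6.5, 15°): beam 1 = 1.5529 ≠ 6.3509 ✗
  (2.5, 4.5, 30°): beam 1 = 7.0000 ≠ 6.3509 ✗
  (8.5, 3.5, 30°): beam 1 = 0.5774 ≠ 6.3509 ✗
  (4.5, 7.5, 30°): beam 1 = 0.5774 ≠ 6.3509 ✗
  …
  (6.5, 5.5, 210°): r_1=6.3509, r_2=0.5774, r_3=2.8868, r_4=1.7321 — all match ✓
Only this pose fits every beam.

(x, y, θ) = (6.5, 5.5, 210°)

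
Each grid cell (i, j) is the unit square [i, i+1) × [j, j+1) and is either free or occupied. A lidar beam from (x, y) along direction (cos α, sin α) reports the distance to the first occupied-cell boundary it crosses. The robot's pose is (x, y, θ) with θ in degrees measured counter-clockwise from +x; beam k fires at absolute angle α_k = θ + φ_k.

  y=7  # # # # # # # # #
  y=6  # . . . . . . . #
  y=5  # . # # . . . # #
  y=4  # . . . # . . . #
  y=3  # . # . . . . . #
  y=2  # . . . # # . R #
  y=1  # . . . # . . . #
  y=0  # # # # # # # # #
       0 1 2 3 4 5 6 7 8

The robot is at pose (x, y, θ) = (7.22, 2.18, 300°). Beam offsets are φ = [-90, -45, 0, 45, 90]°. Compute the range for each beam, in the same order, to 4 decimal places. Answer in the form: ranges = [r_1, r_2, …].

ranges = [2.3600, 1.2216, 1.3625, 0.8075, 0.9007]

beam 1: φ=-90°, α=210°
  cosα=-0.8660 sinα=-0.5000 | (7,2) | tMaxX 0.2540 tMaxY 0.3600 | tΔX 1.1547 tΔY 2.0000
    t=0.2540 [x] (6,2)
    t=0.3600 [y] (6,1)
    t=1.4087 [x] (5,1)
    t=2.3600 [y] (5,0) — stop
  → r_1 = 2.3600
beam 2: φ=-45°, α=255°
  cosα=-0.2588 sinα=-0.9659 | (7,2) | tMaxX 0.8500 tMaxY 0.1863 | tΔX 3.8637 tΔY 1.0353
    t=0.1863 [y] (7,1)
    t=0.8500 [x] (6,1)
    t=1.2216 [y] (6,0) — stop
  → r_2 = 1.2216
beam 3: φ=0°, α=300°
  cosα=0.5000 sinα=-0.8660 | (7,2) | tMaxX 1.5600 tMaxY 0.2078 | tΔX 2.0000 tΔY 1.1547
    t=0.2078 [y] (7,1)
    t=1.3625 [y] (7,0) — stop
  → r_3 = 1.3625
beam 4: φ=45°, α=345°
  cosα=0.9659 sinα=-0.2588 | (7,2) | tMaxX 0.8075 tMaxY 0.6955 | tΔX 1.0353 tΔY 3.8637
    t=0.6955 [y] (7,1)
    t=0.8075 [x] (8,1) — stop
  → r_4 = 0.8075
beam 5: φ=90°, α=30°
  cosα=0.8660 sinα=0.5000 | (7,2) | tMaxX 0.9007 tMaxY 1.6400 | tΔX 1.1547 tΔY 2.0000
    t=0.9007 [x] (8,2) — stop
  → r_5 = 0.9007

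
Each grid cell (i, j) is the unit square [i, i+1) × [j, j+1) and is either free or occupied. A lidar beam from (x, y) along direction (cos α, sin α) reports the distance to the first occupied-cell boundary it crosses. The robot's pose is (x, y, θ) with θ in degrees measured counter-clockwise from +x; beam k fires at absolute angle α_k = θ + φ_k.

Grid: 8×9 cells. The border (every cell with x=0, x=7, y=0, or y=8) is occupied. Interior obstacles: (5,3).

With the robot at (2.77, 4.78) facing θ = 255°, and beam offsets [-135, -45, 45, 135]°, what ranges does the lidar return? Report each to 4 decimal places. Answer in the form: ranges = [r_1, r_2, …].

ranges = [3.5400, 2.0438, 4.3648, 4.8844]

beam 1: φ=-135°, α=120°
  direction (-0.5000, 0.8660); cell (2,4); t to first gridline: x 1.5400, y 0.2540 (then +2.0000 / +1.1547)
    (2,5) via y @ 0.2540
    (2,6) via y @ 1.4087
    (1,6) via x @ 1.5400
    (1,7) via y @ 2.5634
    (0,7) via x @ 3.5400  # hit
  → r_1 = 3.5400
beam 2: φ=-45°, α=210°
  direction (-0.8660, -0.5000); cell (2,4); t to first gridline: x 0.8891, y 1.5600 (then +1.1547 / +2.0000)
    (1,4) via x @ 0.8891
    (1,3) via y @ 1.5600
    (0,3) via x @ 2.0438  # hit
  → r_2 = 2.0438
beam 3: φ=45°, α=300°
  direction (0.5000, -0.8660); cell (2,4); t to first gridline: x 0.4600, y 0.9007 (then +2.0000 / +1.1547)
    (3,4) via x @ 0.4600
    (3,3) via y @ 0.9007
    (3,2) via y @ 2.0554
    (4,2) via x @ 2.4600
    (4,1) via y @ 3.2101
    (4,0) via y @ 4.3648  # hit
  → r_3 = 4.3648
beam 4: φ=135°, α=30°
  direction (0.8660, 0.5000); cell (2,4); t to first gridline: x 0.2656, y 0.4400 (then +1.1547 / +2.0000)
    (3,4) via x @ 0.2656
    (3,5) via y @ 0.4400
    (4,5) via x @ 1.4203
    (4,6) via y @ 2.4400
    (5,6) via x @ 2.5750
    (6,6) via x @ 3.7297
    (6,7) via y @ 4.4400
    (7,7) via x @ 4.8844  # hit
  → r_4 = 4.8844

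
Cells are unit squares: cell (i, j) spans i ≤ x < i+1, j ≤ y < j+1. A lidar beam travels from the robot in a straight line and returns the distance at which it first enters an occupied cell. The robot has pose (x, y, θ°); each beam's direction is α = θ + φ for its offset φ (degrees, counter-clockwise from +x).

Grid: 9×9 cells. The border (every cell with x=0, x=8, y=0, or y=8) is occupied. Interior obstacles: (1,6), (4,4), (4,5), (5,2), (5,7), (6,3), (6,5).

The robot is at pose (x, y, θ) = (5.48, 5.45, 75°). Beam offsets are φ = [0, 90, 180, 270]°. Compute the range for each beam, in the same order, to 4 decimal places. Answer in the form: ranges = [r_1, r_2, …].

ranges = [1.6047, 0.4969, 4.6070, 0.5383]

beam 1: φ=0°, α=75°
  cosα=0.2588 sinα=0.9659 | (5,5) | tMaxX 2.0091 tMaxY 0.5694 | tΔX 3.8637 tΔY 1.0353
    t=0.5694 [y] (5,6)
    t=1.6047 [y] (5,7) — stop
  → r_1 = 1.6047
beam 2: φ=90°, α=165°
  cosα=-0.9659 sinα=0.2588 | (5,5) | tMaxX 0.4969 tMaxY 2.1250 | tΔX 1.0353 tΔY 3.8637
    t=0.4969 [x] (4,5) — stop
  → r_2 = 0.4969
beam 3: φ=180°, α=255°
  cosα=-0.2588 sinα=-0.9659 | (5,5) | tMaxX 1.8546 tMaxY 0.4659 | tΔX 3.8637 tΔY 1.0353
    t=0.4659 [y] (5,4)
    t=1.5012 [y] (5,3)
    t=1.8546 [x] (4,3)
    t=2.5364 [y] (4,2)
    t=3.5717 [y] (4,1)
    t=4.6070 [y] (4,0) — stop
  → r_3 = 4.6070
beam 4: φ=270°, α=345°
  cosα=0.9659 sinα=-0.2588 | (5,5) | tMaxX 0.5383 tMaxY 1.7387 | tΔX 1.0353 tΔY 3.8637
    t=0.5383 [x] (6,5) — stop
  → r_4 = 0.5383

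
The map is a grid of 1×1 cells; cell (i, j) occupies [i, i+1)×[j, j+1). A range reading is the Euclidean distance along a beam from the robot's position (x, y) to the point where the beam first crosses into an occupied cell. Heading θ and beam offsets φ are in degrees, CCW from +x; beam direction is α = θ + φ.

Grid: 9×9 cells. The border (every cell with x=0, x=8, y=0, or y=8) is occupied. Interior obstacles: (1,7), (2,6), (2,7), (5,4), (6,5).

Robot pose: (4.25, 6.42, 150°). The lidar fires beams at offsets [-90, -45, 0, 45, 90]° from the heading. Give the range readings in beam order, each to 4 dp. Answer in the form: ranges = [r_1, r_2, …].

ranges = [1.8244, 1.6357, 1.4434, 1.2941, 6.2585]

beam 1: φ=-90°, α=60°
  d=(0.5000,0.8660)  start (4,6)  tX=1.5000 tY=0.6697  stride 1/|dx|=2.0000 1/|dy|=1.1547
    cross y-line → (4,7), t=0.6697
    cross x-line → (5,7), t=1.5000
    cross y-line → (5,8), t=1.8244 (wall)
  → r_1 = 1.8244
beam 2: φ=-45°, α=105°
  d=(-0.2588,0.9659)  start (4,6)  tX=0.9659 tY=0.6005  stride 1/|dx|=3.8637 1/|dy|=1.0353
    cross y-line → (4,7), t=0.6005
    cross x-line → (3,7), t=0.9659
    cross y-line → (3,8), t=1.6357 (wall)
  → r_2 = 1.6357
beam 3: φ=0°, α=150°
  d=(-0.8660,0.5000)  start (4,6)  tX=0.2887 tY=1.1600  stride 1/|dx|=1.1547 1/|dy|=2.0000
    cross x-line → (3,6), t=0.2887
    cross y-line → (3,7), t=1.1600
    cross x-line → (2,7), t=1.4434 (wall)
  → r_3 = 1.4434
beam 4: φ=45°, α=195°
  d=(-0.9659,-0.2588)  start (4,6)  tX=0.2588 tY=1.6228  stride 1/|dx|=1.0353 1/|dy|=3.8637
    cross x-line → (3,6), t=0.2588
    cross x-line → (2,6), t=1.2941 (wall)
  → r_4 = 1.2941
beam 5: φ=90°, α=240°
  d=(-0.5000,-0.8660)  start (4,6)  tX=0.5000 tY=0.4850  stride 1/|dx|=2.0000 1/|dy|=1.1547
    cross y-line → (4,5), t=0.4850
    cross x-line → (3,5), t=0.5000
    cross y-line → (3,4), t=1.6397
    cross x-line → (2,4), t=2.5000
    cross y-line → (2,3), t=2.7944
    cross y-line → (2,2), t=3.9491
    cross x-line → (1,2), t=4.5000
    cross y-line → (1,1), t=5.1038
    cross y-line → (1,0), t=6.2585 (wall)
  → r_5 = 6.2585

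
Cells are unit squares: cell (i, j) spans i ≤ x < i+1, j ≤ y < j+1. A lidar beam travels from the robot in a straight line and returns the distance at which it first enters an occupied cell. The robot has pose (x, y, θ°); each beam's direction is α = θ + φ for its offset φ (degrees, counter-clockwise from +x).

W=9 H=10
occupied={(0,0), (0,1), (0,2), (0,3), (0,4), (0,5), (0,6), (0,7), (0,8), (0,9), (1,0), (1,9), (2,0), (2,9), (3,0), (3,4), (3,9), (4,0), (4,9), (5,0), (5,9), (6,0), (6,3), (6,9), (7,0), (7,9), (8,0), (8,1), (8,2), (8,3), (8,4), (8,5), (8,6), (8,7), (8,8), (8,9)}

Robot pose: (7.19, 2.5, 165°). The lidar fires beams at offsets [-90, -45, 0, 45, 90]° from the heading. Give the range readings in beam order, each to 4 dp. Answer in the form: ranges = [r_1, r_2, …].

ranges = [3.1296, 0.5774, 6.4084, 3.0000, 1.5529]

beam 1: φ=-90°, α=75°
  direction (0.2588, 0.9659); cell (7,2); t to first gridline: x 3.1296, y 0.5176 (then +3.8637 / +1.0353)
    (7,3) via y @ 0.5176
    (7,4) via y @ 1.5529
    (7,5) via y @ 2.5882
    (8,5) via x @ 3.1296  # hit
  → r_1 = 3.1296
beam 2: φ=-45°, α=120°
  direction (-0.5000, 0.8660); cell (7,2); t to first gridline: x 0.3800, y 0.5774 (then +2.0000 / +1.1547)
    (6,2) via x @ 0.3800
    (6,3) via y @ 0.5774  # hit
  → r_2 = 0.5774
beam 3: φ=0°, α=165°
  direction (-0.9659, 0.2588); cell (7,2); t to first gridline: x 0.1967, y 1.9319 (then +1.0353 / +3.8637)
    (6,2) via x @ 0.1967
    (5,2) via x @ 1.2320
    (5,3) via y @ 1.9319
    (4,3) via x @ 2.2673
    (3,3) via x @ 3.3025
    (2,3) via x @ 4.3378
    (1,3) via x @ 5.3731
    (1,4) via y @ 5.7956
    (0,4) via x @ 6.4084  # hit
  → r_3 = 6.4084
beam 4: φ=45°, α=210°
  direction (-0.8660, -0.5000); cell (7,2); t to first gridline: x 0.2194, y 1.0000 (then +1.1547 / +2.0000)
    (6,2) via x @ 0.2194
    (6,1) via y @ 1.0000
    (5,1) via x @ 1.3741
    (4,1) via x @ 2.5288
    (4,0) via y @ 3.0000  # hit
  → r_4 = 3.0000
beam 5: φ=90°, α=255°
  direction (-0.2588, -0.9659); cell (7,2); t to first gridline: x 0.7341, y 0.5176 (then +3.8637 / +1.0353)
    (7,1) via y @ 0.5176
    (6,1) via x @ 0.7341
    (6,0) via y @ 1.5529  # hit
  → r_5 = 1.5529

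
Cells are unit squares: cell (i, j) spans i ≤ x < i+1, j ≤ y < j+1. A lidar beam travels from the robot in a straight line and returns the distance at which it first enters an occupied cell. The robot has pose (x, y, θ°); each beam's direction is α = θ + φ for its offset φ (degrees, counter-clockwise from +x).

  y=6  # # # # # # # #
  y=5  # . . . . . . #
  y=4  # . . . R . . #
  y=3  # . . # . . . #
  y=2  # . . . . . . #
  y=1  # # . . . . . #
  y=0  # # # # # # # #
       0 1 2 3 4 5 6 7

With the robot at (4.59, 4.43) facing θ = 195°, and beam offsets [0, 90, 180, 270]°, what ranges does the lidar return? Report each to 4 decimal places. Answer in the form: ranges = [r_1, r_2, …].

beam 1: φ=0°, α=195°
  d=(-0.9659,-0.2588)  start (4,4)  tX=0.6108 tY=1.6614  stride 1/|dx|=1.0353 1/|dy|=3.8637
    cross x-line → (3,4), t=0.6108
    cross x-line → (2,4), t=1.6461
    cross y-line → (2,3), t=1.6614
    cross x-line → (1,3), t=2.6814
    cross x-line → (0,3), t=3.7166 (wall)
  → r_1 = 3.7166
beam 2: φ=90°, α=285°
  d=(0.2588,-0.9659)  start (4,4)  tX=1.5841 tY=0.4452  stride 1/|dx|=3.8637 1/|dy|=1.0353
    cross y-line → (4,3), t=0.4452
    cross y-line → (4,2), t=1.4804
    cross x-line → (5,2), t=1.5841
    cross y-line → (5,1), t=2.5157
    cross y-line → (5,0), t=3.5510 (wall)
  → r_2 = 3.5510
beam 3: φ=180°, α=15°
  d=(0.9659,0.2588)  start (4,4)  tX=0.4245 tY=2.2023  stride 1/|dx|=1.0353 1/|dy|=3.8637
    cross x-line → (5,4), t=0.4245
    cross x-line → (6,4), t=1.4597
    cross y-line → (6,5), t=2.2023
    cross x-line → (7,5), t=2.4950 (wall)
  → r_3 = 2.4950
beam 4: φ=270°, α=105°
  d=(-0.2588,0.9659)  start (4,4)  tX=2.2796 tY=0.5901  stride 1/|dx|=3.8637 1/|dy|=1.0353
    cross y-line → (4,5), t=0.5901
    cross y-line → (4,6), t=1.6254 (wall)
  → r_4 = 1.6254

ranges = [3.7166, 3.5510, 2.4950, 1.6254]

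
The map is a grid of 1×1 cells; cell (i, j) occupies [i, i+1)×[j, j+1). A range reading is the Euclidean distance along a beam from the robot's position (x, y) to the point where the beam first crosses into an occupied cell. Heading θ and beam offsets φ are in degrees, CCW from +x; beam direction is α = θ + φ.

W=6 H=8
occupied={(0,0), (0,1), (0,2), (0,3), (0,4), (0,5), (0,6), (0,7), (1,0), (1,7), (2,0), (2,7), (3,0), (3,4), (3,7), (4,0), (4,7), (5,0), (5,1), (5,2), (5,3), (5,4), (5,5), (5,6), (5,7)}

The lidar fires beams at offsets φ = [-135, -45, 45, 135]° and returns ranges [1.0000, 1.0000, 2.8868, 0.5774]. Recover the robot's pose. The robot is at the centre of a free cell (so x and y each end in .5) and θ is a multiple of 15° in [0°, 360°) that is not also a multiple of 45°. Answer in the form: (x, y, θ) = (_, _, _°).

(x, y, θ) = (4.5, 3.5, 195°)

The pose lattice has 23·16 = 368 candidates. Test each by forward raycasting.
  (3.5, 3.5, 330°): beam 1 = 2.5882 ≠ 1.0000 ✗
  (4.5, 5.5, 255°): beam 1 = 1.7321 ≠ 1.0000 ✗
  (4.5, 3.5, 60°): beam 1 = 1.9319 ≠ 1.0000 ✗
  (3.5, 5.5, 75°): beam 1 = 0.5774 ≠ 1.0000 ✗
  (3.5, 2.5, 345°): beam 1 = 2.8868 ≠ 1.0000 ✗
  …
  (4.5, 3.5, 195°): r_1=1.0000, r_2=1.0000, r_3=2.8868, r_4=0.5774 — all match ✓
Only this pose fits every beam.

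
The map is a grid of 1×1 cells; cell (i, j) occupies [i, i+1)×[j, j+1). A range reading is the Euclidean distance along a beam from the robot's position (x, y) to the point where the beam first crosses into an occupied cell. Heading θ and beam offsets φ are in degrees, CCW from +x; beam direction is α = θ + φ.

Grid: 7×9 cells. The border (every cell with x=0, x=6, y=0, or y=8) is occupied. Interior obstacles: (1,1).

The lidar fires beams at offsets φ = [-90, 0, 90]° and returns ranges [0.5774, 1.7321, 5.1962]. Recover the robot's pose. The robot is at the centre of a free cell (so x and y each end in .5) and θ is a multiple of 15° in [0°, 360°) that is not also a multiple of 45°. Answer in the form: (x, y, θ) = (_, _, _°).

The pose lattice has 34·16 = 544 candidates. Test each by forward raycasting.
  (4.5, 3.5, 195°): beam 1 = 4.6587 ≠ 0.5774 ✗
  (3.5, 6.5, 165°): beam 1 = 1.5529 ≠ 0.5774 ✗
  (3.5, 2.5, 105°): beam 1 = 2.5882 ≠ 0.5774 ✗
  (4.5, 1.5, 150°): beam 1 = 3.0000 ≠ 0.5774 ✗
  …
  (5.5, 6.5, 120°): r_1=0.5774, r_2=1.7321, r_3=5.1962 — all match ✓
Only this pose fits every beam.

(x, y, θ) = (5.5, 6.5, 120°)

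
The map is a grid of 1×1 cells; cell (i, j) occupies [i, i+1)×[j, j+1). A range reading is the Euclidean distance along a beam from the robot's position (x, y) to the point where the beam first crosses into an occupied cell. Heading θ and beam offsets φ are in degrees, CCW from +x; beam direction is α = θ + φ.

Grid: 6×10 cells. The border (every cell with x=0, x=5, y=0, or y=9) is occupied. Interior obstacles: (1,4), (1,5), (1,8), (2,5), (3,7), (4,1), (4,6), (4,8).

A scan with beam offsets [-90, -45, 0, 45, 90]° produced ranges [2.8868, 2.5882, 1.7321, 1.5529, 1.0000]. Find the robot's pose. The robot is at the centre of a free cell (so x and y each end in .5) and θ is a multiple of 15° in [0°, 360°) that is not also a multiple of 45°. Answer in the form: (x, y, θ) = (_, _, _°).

The pose lattice has 24·16 = 384 candidates. Test each by forward raycasting.
  (1.5, 2.5, 345°): beam 1 = 1.5529 ≠ 2.8868 ✗
  (4.5, 7.5, 300°): beam 1 = 0.5774 ≠ 2.8868 ✗
  (3.5, 2.5, 300°): beam 2 = 1.5529 ≠ 2.5882 ✗
  (3.5, 5.5, 165°): beam 1 = 1.5529 ≠ 2.8868 ✗
  …
  (3.5, 2.5, 240°): r_1=2.8868, r_2=2.5882, r_3=1.7321, r_4=1.5529, r_5=1.0000 — all match ✓
Only this pose fits every beam.

(x, y, θ) = (3.5, 2.5, 240°)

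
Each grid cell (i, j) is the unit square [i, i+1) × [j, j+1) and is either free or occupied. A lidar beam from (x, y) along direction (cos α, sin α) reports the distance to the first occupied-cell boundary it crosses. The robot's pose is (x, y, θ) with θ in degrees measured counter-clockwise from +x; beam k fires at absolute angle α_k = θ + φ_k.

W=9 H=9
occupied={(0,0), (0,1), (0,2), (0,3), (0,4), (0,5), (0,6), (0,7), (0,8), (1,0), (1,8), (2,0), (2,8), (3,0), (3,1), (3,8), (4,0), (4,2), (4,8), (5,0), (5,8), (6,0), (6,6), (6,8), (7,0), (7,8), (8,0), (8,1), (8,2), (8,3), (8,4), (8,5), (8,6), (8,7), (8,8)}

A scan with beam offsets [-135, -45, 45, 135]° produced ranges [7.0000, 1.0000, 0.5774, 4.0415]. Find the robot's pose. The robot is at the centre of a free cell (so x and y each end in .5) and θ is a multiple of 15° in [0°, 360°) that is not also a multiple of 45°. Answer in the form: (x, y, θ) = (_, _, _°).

The pose lattice has 46·16 = 736 candidates. Test each by forward raycasting.
  (5.5, 3.5, 120°): beam 1 = 2.5882 ≠ 7.0000 ✗
  (7.5, 6.5, 195°): beam 1 = 1.0000 ≠ 7.0000 ✗
  (5.5, 1.5, 60°): beam 1 = 0.5176 ≠ 7.0000 ✗
  (1.5, 7.5, 30°): beam 1 = 1.9319 ≠ 7.0000 ✗
  …
  (4.5, 7.5, 75°): r_1=7.0000, r_2=1.0000, r_3=0.5774, r_4=4.0415 — all match ✓
Only this pose fits every beam.

(x, y, θ) = (4.5, 7.5, 75°)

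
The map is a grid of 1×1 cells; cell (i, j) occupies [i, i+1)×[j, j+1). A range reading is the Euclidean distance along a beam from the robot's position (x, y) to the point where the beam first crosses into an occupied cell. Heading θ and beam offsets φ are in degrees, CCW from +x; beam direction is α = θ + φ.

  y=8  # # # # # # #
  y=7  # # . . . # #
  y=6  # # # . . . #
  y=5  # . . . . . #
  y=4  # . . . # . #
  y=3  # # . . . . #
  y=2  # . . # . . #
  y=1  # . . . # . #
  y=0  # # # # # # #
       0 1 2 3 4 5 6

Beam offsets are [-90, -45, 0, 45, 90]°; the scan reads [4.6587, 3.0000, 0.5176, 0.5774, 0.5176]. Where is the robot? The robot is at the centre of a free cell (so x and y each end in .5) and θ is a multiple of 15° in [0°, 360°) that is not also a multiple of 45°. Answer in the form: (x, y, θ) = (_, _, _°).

The pose lattice has 27·16 = 432 candidates. Test each by forward raycasting.
  (1.5, 2.5, 210°): beam 1 = 0.5774 ≠ 4.6587 ✗
  (2.5, 3.5, 75°): beam 1 = 3.6235 ≠ 4.6587 ✗
  (3.5, 6.5, 345°): beam 1 = 5.6940 ≠ 4.6587 ✗
  (4.5, 5.5, 330°): beam 1 = 0.5774 ≠ 4.6587 ✗
  (4.5, 6.5, 60°): beam 1 = 1.7321 ≠ 4.6587 ✗
  …
  (4.5, 7.5, 345°): r_1=4.6587, r_2=3.0000, r_3=0.5176, r_4=0.5774, r_5=0.5176 — all match ✓
Unique over the lattice → pose = (4.5, 7.5, 345°).

(x, y, θ) = (4.5, 7.5, 345°)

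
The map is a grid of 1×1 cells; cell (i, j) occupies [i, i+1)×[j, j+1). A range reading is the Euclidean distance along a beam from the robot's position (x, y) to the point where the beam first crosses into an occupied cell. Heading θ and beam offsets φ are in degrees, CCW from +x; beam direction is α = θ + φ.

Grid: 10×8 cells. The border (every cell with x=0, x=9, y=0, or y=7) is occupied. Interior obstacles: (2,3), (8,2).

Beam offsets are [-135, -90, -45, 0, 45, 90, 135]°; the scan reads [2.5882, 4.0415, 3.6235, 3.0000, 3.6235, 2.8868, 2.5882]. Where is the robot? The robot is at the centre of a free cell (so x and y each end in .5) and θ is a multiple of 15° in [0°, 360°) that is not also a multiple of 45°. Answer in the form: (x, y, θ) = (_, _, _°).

Enumerate (i+0.5, j+0.5, θ) over the 46 free cells and 16 admissible headings. For each, cast all 7 beams and compare to the given ranges.
  (1.5, 6.5, 60°): beam 2 = 7.5056 ≠ 4.0415 ✗
  (4.5, 5.5, 345°): beam 1 = 4.0415 ≠ 2.5882 ✗
  (7.5, 6.5, 75°): beam 1 = 3.0000 ≠ 2.5882 ✗
  (7.5, 2.5, 165°): beam 1 = 0.5774 ≠ 2.5882 ✗
  (4.5, 2.5, 105°): beam 1 = 3.0000 ≠ 2.5882 ✗
  …
  (5.5, 4.5, 330°): r_1=2.5882, r_2=4.0415, r_3=3.6235, r_4=3.0000, r_5=3.6235, r_6=2.8868, r_7=2.5882 — all match ✓
Unique over the lattice → pose = (5.5, 4.5, 330°).

(x, y, θ) = (5.5, 4.5, 330°)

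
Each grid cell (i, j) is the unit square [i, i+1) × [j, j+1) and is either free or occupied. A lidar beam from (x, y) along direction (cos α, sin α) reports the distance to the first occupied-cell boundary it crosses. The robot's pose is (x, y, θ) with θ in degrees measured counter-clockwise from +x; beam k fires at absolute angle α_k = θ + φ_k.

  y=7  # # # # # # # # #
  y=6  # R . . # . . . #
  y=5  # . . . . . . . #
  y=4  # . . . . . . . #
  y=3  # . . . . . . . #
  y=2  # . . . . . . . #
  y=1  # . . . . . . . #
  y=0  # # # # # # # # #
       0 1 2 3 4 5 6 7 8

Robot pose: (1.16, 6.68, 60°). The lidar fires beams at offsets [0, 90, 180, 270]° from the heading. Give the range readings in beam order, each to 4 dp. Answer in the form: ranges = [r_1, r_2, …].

beam 1: φ=0°, α=60°
  d=(0.5000,0.8660)  start (1,6)  tX=1.6800 tY=0.3695  stride 1/|dx|=2.0000 1/|dy|=1.1547
    cross y-line → (1,7), t=0.3695 (wall)
  → r_1 = 0.3695
beam 2: φ=90°, α=150°
  d=(-0.8660,0.5000)  start (1,6)  tX=0.1848 tY=0.6400  stride 1/|dx|=1.1547 1/|dy|=2.0000
    cross x-line → (0,6), t=0.1848 (wall)
  → r_2 = 0.1848
beam 3: φ=180°, α=240°
  d=(-0.5000,-0.8660)  start (1,6)  tX=0.3200 tY=0.7852  stride 1/|dx|=2.0000 1/|dy|=1.1547
    cross x-line → (0,6), t=0.3200 (wall)
  → r_3 = 0.3200
beam 4: φ=270°, α=330°
  d=(0.8660,-0.5000)  start (1,6)  tX=0.9699 tY=1.3600  stride 1/|dx|=1.1547 1/|dy|=2.0000
    cross x-line → (2,6), t=0.9699
    cross y-line → (2,5), t=1.3600
    cross x-line → (3,5), t=2.1246
    cross x-line → (4,5), t=3.2793
    cross y-line → (4,4), t=3.3600
    cross x-line → (5,4), t=4.4341
    cross y-line → (5,3), t=5.3600
    cross x-line → (6,3), t=5.5888
    cross x-line → (7,3), t=6.7435
    cross y-line → (7,2), t=7.3600
    cross x-line → (8,2), t=7.8982 (wall)
  → r_4 = 7.8982

ranges = [0.3695, 0.1848, 0.3200, 7.8982]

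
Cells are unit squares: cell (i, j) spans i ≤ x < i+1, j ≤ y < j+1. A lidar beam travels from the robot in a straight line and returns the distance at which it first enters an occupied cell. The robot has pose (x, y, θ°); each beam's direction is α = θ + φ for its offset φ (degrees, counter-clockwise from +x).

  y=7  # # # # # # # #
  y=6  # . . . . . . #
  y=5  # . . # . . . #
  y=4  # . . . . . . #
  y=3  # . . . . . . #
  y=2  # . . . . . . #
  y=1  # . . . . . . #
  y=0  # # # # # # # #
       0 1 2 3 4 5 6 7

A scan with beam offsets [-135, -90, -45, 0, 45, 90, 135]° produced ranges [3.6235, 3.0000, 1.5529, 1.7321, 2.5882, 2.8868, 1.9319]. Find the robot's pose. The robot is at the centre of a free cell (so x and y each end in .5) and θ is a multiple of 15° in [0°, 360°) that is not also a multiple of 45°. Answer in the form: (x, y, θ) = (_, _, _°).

Candidates: 35 free-cell centres × 16 headings = 560 poses. Raycast each; keep the one whose scan matches to 4 dp.
  (3.5, 3.5, 345°): beam 1 = 2.8868 ≠ 3.6235 ✗
  (2.5, 5.5, 345°): beam 1 = 1.7321 ≠ 3.6235 ✗
  (4.5, 6.5, 60°): beam 1 = 5.6940 ≠ 3.6235 ✗
  …
  (5.5, 4.5, 30°): r_1=3.6235, r_2=3.0000, r_3=1.5529, r_4=1.7321, r_5=2.5882, r_6=2.8868, r_7=1.9319 — all match ✓
Unique over the lattice → pose = (5.5, 4.5, 30°).

(x, y, θ) = (5.5, 4.5, 30°)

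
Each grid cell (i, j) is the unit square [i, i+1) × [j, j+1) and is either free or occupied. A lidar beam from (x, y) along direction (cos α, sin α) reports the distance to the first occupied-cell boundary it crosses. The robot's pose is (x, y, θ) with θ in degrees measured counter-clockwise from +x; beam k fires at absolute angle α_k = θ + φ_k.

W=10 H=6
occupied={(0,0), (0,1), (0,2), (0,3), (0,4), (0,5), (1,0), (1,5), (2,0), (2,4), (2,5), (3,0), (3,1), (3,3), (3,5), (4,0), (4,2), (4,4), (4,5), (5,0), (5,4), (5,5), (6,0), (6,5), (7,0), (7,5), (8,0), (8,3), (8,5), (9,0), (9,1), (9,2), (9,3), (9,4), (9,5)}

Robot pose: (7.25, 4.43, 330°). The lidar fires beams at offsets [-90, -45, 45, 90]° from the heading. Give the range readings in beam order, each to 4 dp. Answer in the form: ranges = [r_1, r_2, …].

ranges = [3.9606, 3.5510, 1.8117, 0.6582]

beam 1: φ=-90°, α=240°
  cosα=-0.5000 sinα=-0.8660 | (7,4) | tMaxX 0.5000 tMaxY 0.4965 | tΔX 2.0000 tΔY 1.1547
    t=0.4965 [y] (7,3)
    t=0.5000 [x] (6,3)
    t=1.6512 [y] (6,2)
    t=2.5000 [x] (5,2)
    t=2.8059 [y] (5,1)
    t=3.9606 [y] (5,0) — stop
  → r_1 = 3.9606
beam 2: φ=-45°, α=285°
  cosα=0.2588 sinα=-0.9659 | (7,4) | tMaxX 2.8978 tMaxY 0.4452 | tΔX 3.8637 tΔY 1.0353
    t=0.4452 [y] (7,3)
    t=1.4804 [y] (7,2)
    t=2.5157 [y] (7,1)
    t=2.8978 [x] (8,1)
    t=3.5510 [y] (8,0) — stop
  → r_2 = 3.5510
beam 3: φ=45°, α=15°
  cosα=0.9659 sinα=0.2588 | (7,4) | tMaxX 0.7765 tMaxY 2.2023 | tΔX 1.0353 tΔY 3.8637
    t=0.7765 [x] (8,4)
    t=1.8117 [x] (9,4) — stop
  → r_3 = 1.8117
beam 4: φ=90°, α=60°
  cosα=0.5000 sinα=0.8660 | (7,4) | tMaxX 1.5000 tMaxY 0.6582 | tΔX 2.0000 tΔY 1.1547
    t=0.6582 [y] (7,5) — stop
  → r_4 = 0.6582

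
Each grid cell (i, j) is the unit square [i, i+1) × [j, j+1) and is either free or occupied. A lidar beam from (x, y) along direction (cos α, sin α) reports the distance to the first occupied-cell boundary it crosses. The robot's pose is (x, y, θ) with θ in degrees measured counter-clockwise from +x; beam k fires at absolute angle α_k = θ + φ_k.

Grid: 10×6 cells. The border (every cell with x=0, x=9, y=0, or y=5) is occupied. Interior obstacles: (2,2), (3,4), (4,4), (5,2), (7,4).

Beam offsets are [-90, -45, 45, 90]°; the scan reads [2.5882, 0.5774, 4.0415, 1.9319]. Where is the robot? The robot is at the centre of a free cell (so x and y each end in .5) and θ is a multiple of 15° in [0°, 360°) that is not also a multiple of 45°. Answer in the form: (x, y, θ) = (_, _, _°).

(x, y, θ) = (5.5, 3.5, 285°)

Candidates: 27 free-cell centres × 16 headings = 432 poses. Raycast each; keep the one whose scan matches to 4 dp.
  (4.5, 2.5, 165°): beam 1 = 1.5529 ≠ 2.5882 ✗
  (1.5, 3.5, 75°): beam 1 = 3.6235 ≠ 2.5882 ✗
  (2.5, 3.5, 240°): beam 1 = 1.7321 ≠ 2.5882 ✗
  …
  (5.5, 3.5, 285°): r_1=2.5882, r_2=0.5774, r_3=4.0415, r_4=1.9319 — all match ✓
Unique over the lattice → pose = (5.5, 3.5, 285°).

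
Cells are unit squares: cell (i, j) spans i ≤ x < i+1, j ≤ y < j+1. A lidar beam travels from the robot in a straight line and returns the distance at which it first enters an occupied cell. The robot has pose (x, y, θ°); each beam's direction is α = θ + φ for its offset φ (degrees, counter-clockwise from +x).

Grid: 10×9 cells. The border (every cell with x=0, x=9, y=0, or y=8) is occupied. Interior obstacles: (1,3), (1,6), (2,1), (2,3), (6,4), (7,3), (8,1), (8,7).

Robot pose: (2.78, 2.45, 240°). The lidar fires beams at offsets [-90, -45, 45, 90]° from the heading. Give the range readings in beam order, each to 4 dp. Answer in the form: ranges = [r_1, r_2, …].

ranges = [1.1000, 1.8428, 0.4659, 2.9000]

beam 1: φ=-90°, α=150°
  dir = (cos 150°, sin 150°) = (-0.8660, 0.5000); from cell (2,2)
  next x-line at t=0.9007, next y-line at t=1.1000; Δt_x=1.1547, Δt_y=2.0000
    x: enter (1,2) at t=0.9007
    y: enter (1,3) at t=1.1000 ← occupied
  → r_1 = 1.1000
beam 2: φ=-45°, α=195°
  dir = (cos 195°, sin 195°) = (-0.9659, -0.2588); from cell (2,2)
  next x-line at t=0.8075, next y-line at t=1.7387; Δt_x=1.0353, Δt_y=3.8637
    x: enter (1,2) at t=0.8075
    y: enter (1,1) at t=1.7387
    x: enter (0,1) at t=1.8428 ← occupied
  → r_2 = 1.8428
beam 3: φ=45°, α=285°
  dir = (cos 285°, sin 285°) = (0.2588, -0.9659); from cell (2,2)
  next x-line at t=0.8500, next y-line at t=0.4659; Δt_x=3.8637, Δt_y=1.0353
    y: enter (2,1) at t=0.4659 ← occupied
  → r_3 = 0.4659
beam 4: φ=90°, α=330°
  dir = (cos 330°, sin 330°) = (0.8660, -0.5000); from cell (2,2)
  next x-line at t=0.2540, next y-line at t=0.9000; Δt_x=1.1547, Δt_y=2.0000
    x: enter (3,2) at t=0.2540
    y: enter (3,1) at t=0.9000
    x: enter (4,1) at t=1.4087
    x: enter (5,1) at t=2.5634
    y: enter (5,0) at t=2.9000 ← occupied
  → r_4 = 2.9000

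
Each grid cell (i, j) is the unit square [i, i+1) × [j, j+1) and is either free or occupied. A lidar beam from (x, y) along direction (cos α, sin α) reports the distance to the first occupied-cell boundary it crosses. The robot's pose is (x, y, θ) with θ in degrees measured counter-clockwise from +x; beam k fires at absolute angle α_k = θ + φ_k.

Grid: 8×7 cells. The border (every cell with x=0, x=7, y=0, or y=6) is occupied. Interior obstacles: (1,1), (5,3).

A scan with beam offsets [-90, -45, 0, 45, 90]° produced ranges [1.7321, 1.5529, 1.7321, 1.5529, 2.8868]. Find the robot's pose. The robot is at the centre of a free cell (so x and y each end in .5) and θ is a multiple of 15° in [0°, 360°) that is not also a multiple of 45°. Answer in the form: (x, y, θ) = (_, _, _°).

(x, y, θ) = (2.5, 4.5, 150°)

The pose lattice has 28·16 = 448 candidates. Test each by forward raycasting.
  (3.5, 2.5, 75°): beam 1 = 3.6235 ≠ 1.7321 ✗
  (3.5, 2.5, 195°): beam 1 = 3.6235 ≠ 1.7321 ✗
  (5.5, 2.5, 300°): beam 1 = 3.0000 ≠ 1.7321 ✗
  (5.5, 4.5, 165°): beam 1 = 1.5529 ≠ 1.7321 ✗
  …
  (2.5, 4.5, 150°): r_1=1.7321, r_2=1.5529, r_3=1.7321, r_4=1.5529, r_5=2.8868 — all match ✓
No second candidate reproduces the full scan.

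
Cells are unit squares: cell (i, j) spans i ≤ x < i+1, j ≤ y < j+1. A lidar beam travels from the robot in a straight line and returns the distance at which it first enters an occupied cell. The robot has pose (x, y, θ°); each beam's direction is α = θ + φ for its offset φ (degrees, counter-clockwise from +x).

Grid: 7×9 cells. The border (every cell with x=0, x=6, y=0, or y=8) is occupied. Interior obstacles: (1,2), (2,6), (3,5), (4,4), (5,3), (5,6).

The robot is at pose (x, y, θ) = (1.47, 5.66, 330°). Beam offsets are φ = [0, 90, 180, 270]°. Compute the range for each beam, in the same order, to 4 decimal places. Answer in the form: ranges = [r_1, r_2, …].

beam 1: φ=0°, α=330°
  d=(0.8660,-0.5000)  start (1,5)  tX=0.6120 tY=1.3200  stride 1/|dx|=1.1547 1/|dy|=2.0000
    cross x-line → (2,5), t=0.6120
    cross y-line → (2,4), t=1.3200
    cross x-line → (3,4), t=1.7667
    cross x-line → (4,4), t=2.9214 (wall)
  → r_1 = 2.9214
beam 2: φ=90°, α=60°
  d=(0.5000,0.8660)  start (1,5)  tX=1.0600 tY=0.3926  stride 1/|dx|=2.0000 1/|dy|=1.1547
    cross y-line → (1,6), t=0.3926
    cross x-line → (2,6), t=1.0600 (wall)
  → r_2 = 1.0600
beam 3: φ=180°, α=150°
  d=(-0.8660,0.5000)  start (1,5)  tX=0.5427 tY=0.6800  stride 1/|dx|=1.1547 1/|dy|=2.0000
    cross x-line → (0,5), t=0.5427 (wall)
  → r_3 = 0.5427
beam 4: φ=270°, α=240°
  d=(-0.5000,-0.8660)  start (1,5)  tX=0.9400 tY=0.7621  stride 1/|dx|=2.0000 1/|dy|=1.1547
    cross y-line → (1,4), t=0.7621
    cross x-line → (0,4), t=0.9400 (wall)
  → r_4 = 0.9400

ranges = [2.9214, 1.0600, 0.5427, 0.9400]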